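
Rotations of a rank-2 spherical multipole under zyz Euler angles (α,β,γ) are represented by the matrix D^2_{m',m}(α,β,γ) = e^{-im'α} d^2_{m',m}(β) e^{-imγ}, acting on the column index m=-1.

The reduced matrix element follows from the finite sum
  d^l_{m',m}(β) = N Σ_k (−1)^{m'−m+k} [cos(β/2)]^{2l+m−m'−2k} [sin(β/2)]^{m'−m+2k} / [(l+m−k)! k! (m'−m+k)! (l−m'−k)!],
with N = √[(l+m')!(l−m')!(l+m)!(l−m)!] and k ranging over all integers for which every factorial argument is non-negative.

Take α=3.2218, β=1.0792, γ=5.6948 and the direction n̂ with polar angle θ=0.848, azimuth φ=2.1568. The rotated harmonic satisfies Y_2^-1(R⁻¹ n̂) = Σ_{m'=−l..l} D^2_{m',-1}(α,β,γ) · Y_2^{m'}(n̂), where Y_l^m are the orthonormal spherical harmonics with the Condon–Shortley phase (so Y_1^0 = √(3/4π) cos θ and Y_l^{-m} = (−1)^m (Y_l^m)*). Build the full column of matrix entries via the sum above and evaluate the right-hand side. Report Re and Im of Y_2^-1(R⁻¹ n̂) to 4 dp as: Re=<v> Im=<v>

Re=0.0106 Im=0.3783

Need the full column D^2_{m',-1} for m'=−2..2 at α=3.2218, β=1.0792, γ=5.6948.
cos(β/2)=0.857914, sin(β/2)=0.513793
d^2_{-2,-1}: single k=1 term ⇒ +0.648858;  D = +0.590338-0.269293i
d^2_{-1,-1}: k∈[0..1] ⇒ +0.541721 -0.582888 = -0.041167;  D = +0.035965-0.020031i
d^2_{0,-1}: k∈[0..1] ⇒ -0.794686 +0.285026 = -0.509660;  D = -0.423955+0.282871i
d^2_{1,-1}: k∈[0..1] ⇒ +0.582888 -0.069687 = +0.513201;  D = -0.402706+0.318124i
d^2_{2,-1}: single k=0 term ⇒ -0.232722;  D = -0.170471+0.158428i
Y_2^{m'}(θ=0.848,φ=2.1568) and Σ D·Y over m':
  (+0.5903-0.2693i)·(-0.0844+0.2002i)  (+0.0360-0.0200i)·(-0.2120-0.3193i)  (-0.4240+0.2829i)·(+0.0986+0.0000i)  (-0.4027+0.3181i)·(+0.2120-0.3193i)  (-0.1705+0.1584i)·(-0.0844-0.2002i)
Y_2^-1(R⁻¹ n̂) = +0.010610+0.378344i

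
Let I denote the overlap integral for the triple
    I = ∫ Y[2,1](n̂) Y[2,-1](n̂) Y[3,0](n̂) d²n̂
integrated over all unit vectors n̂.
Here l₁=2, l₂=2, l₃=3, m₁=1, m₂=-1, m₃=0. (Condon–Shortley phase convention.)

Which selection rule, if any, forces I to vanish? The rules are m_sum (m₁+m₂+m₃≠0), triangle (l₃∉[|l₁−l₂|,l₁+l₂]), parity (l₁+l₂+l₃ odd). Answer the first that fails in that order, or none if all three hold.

parity

Σmᵢ = 0  ✓
l₃∈[|l₁−l₂|,l₁+l₂]=[0,4], have l₃=3  ✓
Σlᵢ = 7 ⇒ odd  ✗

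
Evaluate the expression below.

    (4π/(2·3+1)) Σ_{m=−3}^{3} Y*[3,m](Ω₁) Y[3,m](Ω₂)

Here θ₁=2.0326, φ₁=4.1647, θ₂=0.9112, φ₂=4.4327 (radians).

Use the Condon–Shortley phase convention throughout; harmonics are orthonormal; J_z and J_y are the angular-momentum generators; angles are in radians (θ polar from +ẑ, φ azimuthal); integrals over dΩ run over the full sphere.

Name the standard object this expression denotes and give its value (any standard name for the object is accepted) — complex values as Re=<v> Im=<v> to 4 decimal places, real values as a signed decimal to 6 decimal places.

This sum is the spherical-harmonic addition theorem: it equals the Legendre polynomial P_l(cos γ) of the angle γ between the two directions.
Summing Y*_{l m}(θ₁,φ₁)·Y_{l m}(θ₂,φ₂) over m ∈ [−3, 3]; prefactor 4π/(2·3+1) = 1.795196:
  m=-3: Y*=0.29858 - 0.02162j  Y=0.15319 - 0.13757j  product 0.04277 - 0.04439j
  m=-2: Y*=0.16705 - 0.32448j  Y=-0.33148 - 0.20754j  product -0.12272 + 0.07289j
  m=-1: Y*=0.00111 + 0.00182j  Y=-0.06187 + 0.21542j  product -0.00046 + 0.00013j
  m=+0: Y*=0.33377 + 0.00000j  Y=-0.25667 + 0.00000j  product -0.08567 + 0.00000j
  m=+1: Y*=-0.00111 + 0.00182j  Y=0.06187 + 0.21542j  product -0.00046 - 0.00013j
  m=+2: Y*=0.16705 + 0.32448j  Y=-0.33148 + 0.20754j  product -0.12272 - 0.07289j
  m=+3: Y*=-0.29858 - 0.02162j  Y=-0.15319 - 0.13757j  product 0.04277 + 0.04439j
Accumulated sum -0.24649 + 0.00000j; after 4π/(2l+1) scaling, -0.44250 + 0.00000j ⇒ P_3 = -0.442496

Legendre polynomial (addition theorem), -0.442496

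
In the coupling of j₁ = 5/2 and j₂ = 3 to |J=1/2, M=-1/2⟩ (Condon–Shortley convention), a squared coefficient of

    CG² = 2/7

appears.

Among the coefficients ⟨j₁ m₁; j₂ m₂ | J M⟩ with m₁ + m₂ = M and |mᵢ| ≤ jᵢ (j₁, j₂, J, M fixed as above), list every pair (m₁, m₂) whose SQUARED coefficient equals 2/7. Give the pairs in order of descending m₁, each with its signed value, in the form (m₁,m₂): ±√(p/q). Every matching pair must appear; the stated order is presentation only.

Admissible pairs with m₁+m₂ = M = -1/2: (-5/2,2), (-3/2,1), (-1/2,0), (1/2,-1), (3/2,-2), (5/2,-3)
  (m₁,m₂)=(5/2,-3): CG² = 2/7, CG = +√(2/7)   ← matches the target
  (m₁,m₂)=(3/2,-2): CG² = 5/21, CG = −√(5/21)
  (m₁,m₂)=(1/2,-1): CG² = 4/21, CG = +√(4/21)
  (m₁,m₂)=(-1/2,0): CG² = 1/7, CG = −√(1/7)
  (m₁,m₂)=(-3/2,1): CG² = 2/21, CG = +√(2/21)
  (m₁,m₂)=(-5/2,2): CG² = 1/21, CG = −√(1/21)
Pairs with CG² = 2/7: (5/2,-3): +√(2/7)

(5/2,-3): +√(2/7)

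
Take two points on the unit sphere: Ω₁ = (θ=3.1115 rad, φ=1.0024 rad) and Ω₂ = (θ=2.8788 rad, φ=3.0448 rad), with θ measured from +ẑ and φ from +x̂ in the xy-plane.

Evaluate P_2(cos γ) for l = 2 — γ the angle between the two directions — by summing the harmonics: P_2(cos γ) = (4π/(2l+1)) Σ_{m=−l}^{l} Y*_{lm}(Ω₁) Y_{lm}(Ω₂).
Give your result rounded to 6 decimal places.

0.887243

Addition theorem: P_2(cos γ) = (4π/5) Σ_m Y*_{lm}(Ω₁) Y_{lm}(Ω₂), m = −2…2:
  m=-2: Y*=(-0.000147, 0.000317)  Y=(0.025581, 0.005015)  product (-0.000005, 0.000007)
  m=-1: Y*=(-0.012506, -0.019581)  Y=(0.192894, 0.018729)  product (-0.002046, -0.004011)
  m=+0: Y*=(0.629927, -0.000000)  Y=(0.566931, 0.000000)  product (0.357125, 0.000000)
  m=+1: Y*=(0.012506, -0.019581)  Y=(-0.192894, 0.018729)  product (-0.002046, 0.004011)
  m=+2: Y*=(-0.000147, -0.000317)  Y=(0.025581, -0.005015)  product (-0.000005, -0.000007)
Σ over m = (0.353023, -0.000000); ×(4π/5) → (0.887243, -0.000000). Real part: 0.887243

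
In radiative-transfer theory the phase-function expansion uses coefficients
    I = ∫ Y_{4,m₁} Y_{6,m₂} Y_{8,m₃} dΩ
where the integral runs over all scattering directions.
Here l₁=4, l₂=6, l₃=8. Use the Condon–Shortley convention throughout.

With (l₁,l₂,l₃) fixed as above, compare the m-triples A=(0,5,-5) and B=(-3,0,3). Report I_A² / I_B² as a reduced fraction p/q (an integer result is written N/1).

17303/11907

Same 4,6,8: normalisation and zero-m 3j drop out of the ratio.
A: Δ: 2! 6! 10! / 19! → 1/23279256; sum: t=1:−1/130636800 t=2:+1/34836480 = 11/522547200; 3j²(4 6 8; 0 5 -5) = Δ·Π!·Σ² = 1331/81396  (sign -1)
B: Δ: 2! 6! 10! / 19! → 1/23279256; sum: t=1:−1/10368000 t=2:+1/4147200 = 1/6912000; 3j²(4 6 8; -3 0 3) = Δ·Π!·Σ² = 189/16796  (sign -1)
I_A²/I_B² = (1331/81396)/(189/16796) = 17303/11907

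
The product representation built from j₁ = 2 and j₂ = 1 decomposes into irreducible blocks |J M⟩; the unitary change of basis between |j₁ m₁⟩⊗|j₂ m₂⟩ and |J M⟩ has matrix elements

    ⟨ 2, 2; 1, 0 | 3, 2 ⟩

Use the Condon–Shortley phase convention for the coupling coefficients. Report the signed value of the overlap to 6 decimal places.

+√(1/3) ≈ +0.577350

√[7·0!4!2!/7! · 4!0!1!1!5!1!] = √(192)
  +(−1)^0/∏(0,0,0,1,4,1)! = 1/24  (running 1/24)
⟨..|..⟩ = √(192)·(1/24) = +0.577350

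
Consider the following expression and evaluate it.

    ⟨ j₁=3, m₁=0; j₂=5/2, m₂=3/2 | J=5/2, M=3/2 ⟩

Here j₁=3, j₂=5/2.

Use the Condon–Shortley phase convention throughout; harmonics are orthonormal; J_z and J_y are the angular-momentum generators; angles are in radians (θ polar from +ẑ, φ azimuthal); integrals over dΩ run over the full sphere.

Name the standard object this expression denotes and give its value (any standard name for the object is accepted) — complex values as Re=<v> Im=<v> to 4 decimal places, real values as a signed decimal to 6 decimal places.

Clebsch–Gordan coefficient, +√(7/30) ≈ +0.483046

This is a Clebsch–Gordan (vector-coupling) coefficient.
j₁+j₂−J=3  J+j₁−j₂=3  J−j₁+j₂=2  j₁+j₂+J+1=9
(j₁±m₁, j₂±m₂, J±M) = (3,3,4,1,4,1)
P² = 864/35
sum k=2..3:
  [2] +1/8 = 1/8
  [3] −1/36 = -1/36
S = 7/72
C² = P²·S² = 7/30 ; C = +0.483046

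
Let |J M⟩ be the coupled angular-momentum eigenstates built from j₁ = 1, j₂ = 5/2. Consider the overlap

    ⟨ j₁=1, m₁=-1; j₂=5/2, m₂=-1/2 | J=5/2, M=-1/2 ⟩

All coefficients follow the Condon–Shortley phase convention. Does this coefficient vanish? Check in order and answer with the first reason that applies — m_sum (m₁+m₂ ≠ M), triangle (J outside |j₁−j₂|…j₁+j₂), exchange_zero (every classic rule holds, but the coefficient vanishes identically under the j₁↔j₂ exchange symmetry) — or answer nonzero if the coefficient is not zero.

m-sum: m₁+m₂ = -1+(-1/2) = -3/2, M = -1/2  ✗ ⇒ coefficient is 0

m_sum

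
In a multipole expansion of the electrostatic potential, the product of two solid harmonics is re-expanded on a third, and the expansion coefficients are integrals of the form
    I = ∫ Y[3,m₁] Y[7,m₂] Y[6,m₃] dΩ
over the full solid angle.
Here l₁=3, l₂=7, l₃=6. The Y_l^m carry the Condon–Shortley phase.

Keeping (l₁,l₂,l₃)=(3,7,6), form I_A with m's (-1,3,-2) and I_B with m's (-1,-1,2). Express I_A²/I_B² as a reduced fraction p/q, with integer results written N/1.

Shared (l₁,l₂,l₃)=(3,7,6): N and (l;000)² cancel in I_A²/I_B².
A: Δ = 4!·2!·10!/17! = 1/2042040; Racah Σ t=2..4: t=2:+1/645120 t=3:−1/181440 t=4:+1/829440 = -1/362880; ⇒ 3j(3 7 6; -1 3 -2)² = 256/17017, sgn -1
B: Δ = 4!·2!·10!/17! = 1/2042040; Racah Σ t=2..4: t=2:+1/138240 t=3:−1/181440 t=4:+1/3870720 = 23/11612160; ⇒ 3j(3 7 6; -1 -1 2)² = 529/204204, sgn +1
I_A²/I_B² = (256/17017)/(529/204204) = 3072/529

3072/529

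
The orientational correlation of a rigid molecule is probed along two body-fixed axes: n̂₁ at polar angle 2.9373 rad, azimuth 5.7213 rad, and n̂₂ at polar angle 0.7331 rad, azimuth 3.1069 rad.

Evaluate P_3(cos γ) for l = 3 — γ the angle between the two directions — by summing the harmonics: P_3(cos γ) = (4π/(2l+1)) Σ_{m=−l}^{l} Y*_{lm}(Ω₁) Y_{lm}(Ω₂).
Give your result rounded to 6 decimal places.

-0.240787

Term-by-term m-sum for l=3 (normalisation 4π/7 = 1.795196):
  [-3]  conj(Y_{3,-3})(Ω₁) = (-0.000399, -0.003461) ; Y_{3,-3}(Ω₂) = (-0.124347, -0.012989) ; Δ = (0.000005, 0.000436)
  [-2]  conj(Y_{3,-2})(Ω₁) = (-0.017805, 0.037141) ; Y_{3,-2}(Ω₂) = (0.339257, 0.023577) ; Δ = (-0.006916, 0.012181)
  [-1]  conj(Y_{3,-1})(Ω₁) = (0.210520, -0.132539) ; Y_{3,-1}(Ω₂) = (-0.380616, -0.013210) ; Δ = (-0.081878, 0.047665)
  [+0]  conj(Y_{3,0})(Ω₁) = (-0.655633, -0.000000) ; Y_{3,0}(Ω₂) = (-0.066273, 0.000000) ; Δ = (0.043451, 0.000000)
  [+1]  conj(Y_{3,1})(Ω₁) = (-0.210520, -0.132539) ; Y_{3,1}(Ω₂) = (0.380616, -0.013210) ; Δ = (-0.081878, -0.047665)
  [+2]  conj(Y_{3,2})(Ω₁) = (-0.017805, -0.037141) ; Y_{3,2}(Ω₂) = (0.339257, -0.023577) ; Δ = (-0.006916, -0.012181)
  [+3]  conj(Y_{3,3})(Ω₁) = (0.000399, -0.003461) ; Y_{3,3}(Ω₂) = (0.124347, -0.012989) ; Δ = (0.000005, -0.000436)
Total Σ_m = (-0.134129, 0.000000). Multiply by 1.795196: (-0.240787, 0.000000). P_3(cos γ) = -0.240787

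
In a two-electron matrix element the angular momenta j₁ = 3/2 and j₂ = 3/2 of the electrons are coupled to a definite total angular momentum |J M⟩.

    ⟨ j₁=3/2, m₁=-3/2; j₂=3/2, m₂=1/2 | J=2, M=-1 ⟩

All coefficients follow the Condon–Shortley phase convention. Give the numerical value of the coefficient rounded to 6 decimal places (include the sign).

√[5·1!2!2!/6! · 0!3!2!1!1!3!] = √(2)
  +(−1)^1/∏(1,0,2,1,0,1)! = -1/2  (running -1/2)
⟨..|..⟩ = √(2)·(-1/2) = -0.707107

-0.707107  (= −√(1/2))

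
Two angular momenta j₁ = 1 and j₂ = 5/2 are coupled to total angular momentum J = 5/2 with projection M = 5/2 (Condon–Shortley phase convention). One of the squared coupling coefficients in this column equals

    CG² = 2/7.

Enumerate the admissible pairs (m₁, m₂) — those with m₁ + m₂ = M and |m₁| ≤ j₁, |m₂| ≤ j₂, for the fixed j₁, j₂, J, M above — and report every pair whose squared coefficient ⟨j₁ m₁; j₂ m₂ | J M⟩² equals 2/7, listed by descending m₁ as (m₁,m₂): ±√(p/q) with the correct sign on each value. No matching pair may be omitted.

Admissible pairs with m₁+m₂ = M = 5/2: (0,5/2), (1,3/2)
  (m₁,m₂)=(1,3/2): CG² = 2/7, CG = +√(2/7)   ← matches the target
  (m₁,m₂)=(0,5/2): CG² = 5/7, CG = −√(5/7)
Pairs with CG² = 2/7: (1,3/2): +√(2/7)

(1,3/2): +√(2/7)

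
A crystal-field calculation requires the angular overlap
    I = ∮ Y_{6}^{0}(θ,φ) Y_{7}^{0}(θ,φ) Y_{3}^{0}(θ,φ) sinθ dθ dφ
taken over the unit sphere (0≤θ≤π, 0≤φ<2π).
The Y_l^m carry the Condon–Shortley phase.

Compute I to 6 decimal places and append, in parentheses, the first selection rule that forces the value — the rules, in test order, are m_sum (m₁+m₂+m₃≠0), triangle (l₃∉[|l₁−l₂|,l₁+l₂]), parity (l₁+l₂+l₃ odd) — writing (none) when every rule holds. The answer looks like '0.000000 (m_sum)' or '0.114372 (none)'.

m-sum 0 ✓  L=16 even ✓  1≤3≤13 ✓
Π(2lᵢ+1) = 13×15×7 = 1365
triangle coeff Δ(6,7,3) = 1/2042040
Σ_t [4,6]: t=4:+1/207360 t=5:−1/57600 t=6:+1/207360 = -1/129600
(3j)²=168/12155 [(6 7 3; 0 0 0)], sign=+1
(m-triple is (0,0,0) — same symbol as above.)
⇒ 4πI² = 592704/2272985
I = (+1)√(592704/2272985/(4π)) = 0.14405081
No selection rule forces the value: the integral is nonzero (none).

0.144051 (none)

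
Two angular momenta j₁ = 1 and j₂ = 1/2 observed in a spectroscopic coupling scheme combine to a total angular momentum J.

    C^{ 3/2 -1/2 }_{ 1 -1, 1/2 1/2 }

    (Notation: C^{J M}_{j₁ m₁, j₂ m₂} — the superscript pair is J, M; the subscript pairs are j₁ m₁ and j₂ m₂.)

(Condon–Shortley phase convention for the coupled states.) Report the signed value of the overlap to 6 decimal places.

+0.577350

j₁+j₂−J=0  J+j₁−j₂=2  J−j₁+j₂=1  j₁+j₂+J+1=4
(j₁±m₁, j₂±m₂, J±M) = (0,2,1,0,1,2)
P² = 4/3
sum k=0..0:
  [0] +1/2 = 1/2
S = 1/2
C² = P²·S² = 1/3 ; C = +0.577350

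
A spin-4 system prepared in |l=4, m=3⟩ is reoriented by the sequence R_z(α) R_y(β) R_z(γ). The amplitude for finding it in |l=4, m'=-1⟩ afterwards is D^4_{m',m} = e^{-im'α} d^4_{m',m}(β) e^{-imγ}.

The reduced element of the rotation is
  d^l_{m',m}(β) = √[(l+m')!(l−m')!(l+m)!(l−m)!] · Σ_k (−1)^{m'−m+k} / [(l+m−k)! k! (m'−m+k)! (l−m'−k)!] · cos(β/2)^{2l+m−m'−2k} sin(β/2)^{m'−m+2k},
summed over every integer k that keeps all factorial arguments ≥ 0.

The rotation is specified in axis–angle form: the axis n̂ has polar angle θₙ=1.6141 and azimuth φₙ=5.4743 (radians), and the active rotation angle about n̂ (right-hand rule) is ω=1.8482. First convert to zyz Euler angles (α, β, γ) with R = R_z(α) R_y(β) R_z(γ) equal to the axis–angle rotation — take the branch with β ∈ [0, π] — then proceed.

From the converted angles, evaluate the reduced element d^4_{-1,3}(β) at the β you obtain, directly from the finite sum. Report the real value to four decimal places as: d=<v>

Axis–angle → zyz. n̂ = (sinθₙcosφₙ, sinθₙsinφₙ, cosθₙ) = (+0.689658, -0.722840, -0.043290), ω = 1.8482.
R = I cosω + sinω [n̂]ₓ + (1−cosω) n̂n̂ᵀ gives
  R = [+0.332024, -0.593400, -0.733237; -0.676670, +0.391729, -0.623431; +0.657174, +0.703154, -0.271472]
β = atan2(√(R₁₃²+R₂₃²), R₃₃) = 1.845719; α = atan2(R₂₃, R₁₃) mod 2π = 3.846229; γ = atan2(R₃₂, −R₃₁) mod 2π = 2.322407
d^4_{-1,3}(β=1.8457) via the finite sum:
c=cos(1.845719/2)=0.603543, s=sin(1.845719/2)=0.797331; N=√[6·120·5040·1]=1904.940944
The bounds max(0,m−m')=4 and min(l+m,l−m')=5 give 2 terms
  k=4: (−1)^0·1904.9409/(144)·0.6035^4·0.7973^4 = +0.709423
  k=5: (−1)^1·1904.9409/(240)·0.6035^2·0.7973^6 = -0.742877
d^4_{-1,3}(1.8457) = +0.709423 -0.742877 = -0.033455

d=-0.0335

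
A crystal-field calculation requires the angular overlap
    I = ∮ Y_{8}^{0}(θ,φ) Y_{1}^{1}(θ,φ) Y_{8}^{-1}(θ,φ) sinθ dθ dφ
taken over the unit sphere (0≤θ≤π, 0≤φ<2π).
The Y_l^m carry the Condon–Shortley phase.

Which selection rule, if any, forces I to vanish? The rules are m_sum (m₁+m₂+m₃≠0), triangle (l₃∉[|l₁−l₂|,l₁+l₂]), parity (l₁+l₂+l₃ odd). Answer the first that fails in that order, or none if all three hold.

parity

Σmᵢ = 0  ✓
l₃∈[|l₁−l₂|,l₁+l₂]=[7,9], have l₃=8  ✓
Σlᵢ = 17 ⇒ odd  ✗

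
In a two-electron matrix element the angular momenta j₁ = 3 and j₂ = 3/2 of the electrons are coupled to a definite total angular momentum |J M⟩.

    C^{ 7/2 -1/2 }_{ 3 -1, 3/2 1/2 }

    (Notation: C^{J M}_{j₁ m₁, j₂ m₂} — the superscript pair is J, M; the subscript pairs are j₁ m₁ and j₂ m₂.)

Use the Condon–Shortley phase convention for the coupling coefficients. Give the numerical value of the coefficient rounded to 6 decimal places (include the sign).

−√(2/7) ≈ -0.534522

j₁+j₂−J=1  J+j₁−j₂=5  J−j₁+j₂=2  j₁+j₂+J+1=9
(j₁±m₁, j₂±m₂, J±M) = (2,4,2,1,3,4)
P² = 512/7
sum k=0..1:
  [0] +1/48 = 1/48
  [1] −1/12 = -1/12
S = -1/16
C² = P²·S² = 2/7 ; C = -0.534522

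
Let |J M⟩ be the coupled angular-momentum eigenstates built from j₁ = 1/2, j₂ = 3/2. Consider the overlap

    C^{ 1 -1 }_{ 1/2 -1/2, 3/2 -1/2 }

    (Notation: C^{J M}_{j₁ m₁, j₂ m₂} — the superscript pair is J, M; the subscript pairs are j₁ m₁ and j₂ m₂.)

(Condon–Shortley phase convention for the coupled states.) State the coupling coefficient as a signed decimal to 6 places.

√[3·1!0!2!/4! · 0!1!1!2!0!2!] = √(1)
  +(−1)^1/∏(1,0,0,0,0,2)! = -1/2  (running -1/2)
⟨..|..⟩ = √(1)·(-1/2) = -0.500000

−√(1/4) ≈ -0.500000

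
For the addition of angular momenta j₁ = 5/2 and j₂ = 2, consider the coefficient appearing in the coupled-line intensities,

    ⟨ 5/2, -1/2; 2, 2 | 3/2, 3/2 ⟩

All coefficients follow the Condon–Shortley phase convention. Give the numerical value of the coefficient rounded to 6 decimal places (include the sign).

j₁+j₂−J=3  J+j₁−j₂=2  J−j₁+j₂=1  j₁+j₂+J+1=7
(j₁±m₁, j₂±m₂, J±M) = (2,3,4,0,3,0)
P² = 576/35
sum k=3..3:
  [3] −1/12 = -1/12
S = -1/12
C² = P²·S² = 4/35 ; C = -0.338062

-0.338062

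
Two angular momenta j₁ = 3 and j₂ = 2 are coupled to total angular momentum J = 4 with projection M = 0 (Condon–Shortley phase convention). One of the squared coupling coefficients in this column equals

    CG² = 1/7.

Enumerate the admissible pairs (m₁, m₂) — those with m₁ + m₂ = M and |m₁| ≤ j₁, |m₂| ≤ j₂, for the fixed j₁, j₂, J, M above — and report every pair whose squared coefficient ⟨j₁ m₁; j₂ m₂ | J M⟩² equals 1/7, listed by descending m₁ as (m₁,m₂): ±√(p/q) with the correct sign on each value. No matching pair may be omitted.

Admissible pairs with m₁+m₂ = M = 0: (-2,2), (-1,1), (0,0), (1,-1), (2,-2)
  (m₁,m₂)=(2,-2): CG² = 1/7, CG = +√(1/7)   ← matches the target
  (m₁,m₂)=(1,-1): CG² = 5/14, CG = +√(5/14)
  (m₁,m₂)=(0,0): CG² = 0/1, CG = 0
  (m₁,m₂)=(-1,1): CG² = 5/14, CG = −√(5/14)
  (m₁,m₂)=(-2,2): CG² = 1/7, CG = −√(1/7)   ← matches the target
Pairs with CG² = 1/7: (2,-2): +√(1/7); (-2,2): −√(1/7)

(2,-2): +√(1/7); (-2,2): −√(1/7)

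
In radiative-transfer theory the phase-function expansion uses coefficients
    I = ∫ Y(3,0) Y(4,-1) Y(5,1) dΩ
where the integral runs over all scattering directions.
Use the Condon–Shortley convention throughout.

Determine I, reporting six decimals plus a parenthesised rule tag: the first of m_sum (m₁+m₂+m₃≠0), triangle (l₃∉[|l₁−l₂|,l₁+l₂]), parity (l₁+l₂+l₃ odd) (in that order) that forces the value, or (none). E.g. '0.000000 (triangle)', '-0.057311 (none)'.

-0.115089 (none)

Rules hold: Σm=0, L=12 even, 1≤5≤7.
N = 7·9·11 = 693
Δ = 2!·4!·6!/13! = 1/180180
Racah Σ t=0..2: t=0:+1/576 t=1:−1/144 t=2:+1/576 = -1/288
⇒ 3j(3 4 5; 0 0 0)² = 20/1001, sgn +1
Racah Σ t=0..2: t=0:+1/432 t=1:−1/192 t=2:+1/1440 = -19/8640
⇒ 3j(3 4 5; 0 -1 1)² = 361/30030, sgn -1
4πI² = N·(3j₀)²·(3jₘ)² = 2166/13013
I = -1·√(0.166449/4π) = -0.11508947
No selection rule forces the value: the integral is nonzero (none).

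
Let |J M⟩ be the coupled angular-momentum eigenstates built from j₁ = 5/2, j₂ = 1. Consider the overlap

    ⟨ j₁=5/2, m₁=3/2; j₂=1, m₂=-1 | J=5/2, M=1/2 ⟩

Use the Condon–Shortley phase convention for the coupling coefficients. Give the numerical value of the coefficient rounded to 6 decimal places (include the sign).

+√(16/35) ≈ +0.676123

j₁+j₂−J=1  J+j₁−j₂=4  J−j₁+j₂=1  j₁+j₂+J+1=7
(j₁±m₁, j₂±m₂, J±M) = (4,1,0,2,3,2)
P² = 576/35
sum k=0..0:
  [0] +1/6 = 1/6
S = 1/6
C² = P²·S² = 16/35 ; C = +0.676123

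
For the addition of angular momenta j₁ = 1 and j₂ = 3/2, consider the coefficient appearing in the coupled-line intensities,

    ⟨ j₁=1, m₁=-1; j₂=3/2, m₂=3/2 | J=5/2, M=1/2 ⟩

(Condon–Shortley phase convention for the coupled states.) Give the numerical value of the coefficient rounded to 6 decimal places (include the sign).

triangle: 0!·2!·3!/6! = 12/720
(j±m)!: 0!·2!·3!·0!·3!·2! = 144
prefactor² = (2J+1)·Δ·N² = 72/5
  k=0: +1/(0!·0!·2!·3!·0!·0!) = 1/12
Σ = 1/12  ⇒  CG² = 72/5·(1/12)² = 1/10
CG = +√(1/10) = +0.316228

+0.316228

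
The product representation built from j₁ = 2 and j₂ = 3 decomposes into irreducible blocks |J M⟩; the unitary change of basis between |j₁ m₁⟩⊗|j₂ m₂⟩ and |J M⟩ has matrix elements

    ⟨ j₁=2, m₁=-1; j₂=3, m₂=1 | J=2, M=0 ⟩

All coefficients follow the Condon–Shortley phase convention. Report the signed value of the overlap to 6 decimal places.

j₁+j₂−J=3  J+j₁−j₂=1  J−j₁+j₂=3  j₁+j₂+J+1=8
(j₁±m₁, j₂±m₂, J±M) = (1,3,4,2,2,2)
P² = 36/7
sum k=2..3:
  [2] +1/4 = 1/4
  [3] −1/12 = -1/12
S = 1/6
C² = P²·S² = 1/7 ; C = +0.377964

+√(1/7) ≈ +0.377964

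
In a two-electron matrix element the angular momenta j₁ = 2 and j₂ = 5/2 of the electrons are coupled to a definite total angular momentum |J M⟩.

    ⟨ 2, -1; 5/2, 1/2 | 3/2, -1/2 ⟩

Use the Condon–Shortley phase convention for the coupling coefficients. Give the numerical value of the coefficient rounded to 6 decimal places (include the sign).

triangle: 3!·1!·2!/7! = 12/5040
(j±m)!: 1!·3!·3!·2!·1!·2! = 144
prefactor² = (2J+1)·Δ·N² = 48/35
  k=2: +1/(2!·1!·1!·1!·0!·1!) = 1/2
  k=3: −1/(3!·0!·0!·0!·1!·2!) = -1/12
Σ = 5/12  ⇒  CG² = 48/35·(5/12)² = 5/21
CG = +√(5/21) = +0.487950

+√(5/21) ≈ +0.487950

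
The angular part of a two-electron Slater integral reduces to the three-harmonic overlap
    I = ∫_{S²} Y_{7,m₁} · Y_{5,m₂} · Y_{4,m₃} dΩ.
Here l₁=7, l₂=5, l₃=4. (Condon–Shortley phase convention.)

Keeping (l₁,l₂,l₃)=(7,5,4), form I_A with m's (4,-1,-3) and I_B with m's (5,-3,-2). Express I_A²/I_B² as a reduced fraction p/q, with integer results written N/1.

Shared (l₁,l₂,l₃)=(7,5,4): N and (l;000)² cancel in I_A²/I_B².
A: Δ = 8!·6!·2!/17! = 1/6126120; Racah Σ t=2..3: t=2:+1/345600 t=3:−1/518400 = 1/1036800; ⇒ 3j(7 5 4; 4 -1 -3)² = 7/2210, sgn -1
B: Δ = 8!·6!·2!/17! = 1/6126120; Racah Σ t=0..2: t=0:+1/3870720 t=1:−1/604800 t=2:+1/2073600 = -53/58060800; ⇒ 3j(7 5 4; 5 -3 -2)² = 2809/185640, sgn -1
I_A²/I_B² = (7/2210)/(2809/185640) = 588/2809

588/2809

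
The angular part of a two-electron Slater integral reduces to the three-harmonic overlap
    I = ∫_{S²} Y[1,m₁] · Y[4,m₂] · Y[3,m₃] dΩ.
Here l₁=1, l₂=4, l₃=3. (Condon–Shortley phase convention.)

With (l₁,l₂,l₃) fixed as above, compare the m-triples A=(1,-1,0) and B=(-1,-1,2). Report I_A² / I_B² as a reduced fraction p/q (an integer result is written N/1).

Same 1,4,3: normalisation and zero-m 3j drop out of the ratio.
A: Δ: 2! 0! 6! / 9! → 1/252; sum: t=0:+1/72 = 1/72; 3j²(1 4 3; 1 -1 0) = Δ·Π!·Σ² = 5/126  (sign -1)
B: Δ: 2! 0! 6! / 9! → 1/252; sum: t=2:+1/240 = 1/240; 3j²(1 4 3; -1 -1 2) = Δ·Π!·Σ² = 1/84  (sign -1)
I_A²/I_B² = (5/126)/(1/84) = 10/3

10/3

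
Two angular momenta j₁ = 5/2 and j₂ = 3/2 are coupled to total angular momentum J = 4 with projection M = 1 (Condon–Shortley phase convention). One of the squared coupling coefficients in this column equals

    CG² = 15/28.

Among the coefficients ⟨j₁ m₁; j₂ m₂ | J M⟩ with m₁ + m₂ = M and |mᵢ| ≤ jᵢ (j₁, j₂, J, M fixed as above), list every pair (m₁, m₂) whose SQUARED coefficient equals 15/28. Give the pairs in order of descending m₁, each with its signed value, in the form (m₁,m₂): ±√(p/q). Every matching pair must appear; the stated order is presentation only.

Admissible pairs with m₁+m₂ = M = 1: (-1/2,3/2), (1/2,1/2), (3/2,-1/2), (5/2,-3/2)
  (m₁,m₂)=(5/2,-3/2): CG² = 1/56, CG = +√(1/56)
  (m₁,m₂)=(3/2,-1/2): CG² = 15/56, CG = +√(15/56)
  (m₁,m₂)=(1/2,1/2): CG² = 15/28, CG = +√(15/28)   ← matches the target
  (m₁,m₂)=(-1/2,3/2): CG² = 5/28, CG = +√(5/28)
Pairs with CG² = 15/28: (1/2,1/2): +√(15/28)

(1/2,1/2): +√(15/28)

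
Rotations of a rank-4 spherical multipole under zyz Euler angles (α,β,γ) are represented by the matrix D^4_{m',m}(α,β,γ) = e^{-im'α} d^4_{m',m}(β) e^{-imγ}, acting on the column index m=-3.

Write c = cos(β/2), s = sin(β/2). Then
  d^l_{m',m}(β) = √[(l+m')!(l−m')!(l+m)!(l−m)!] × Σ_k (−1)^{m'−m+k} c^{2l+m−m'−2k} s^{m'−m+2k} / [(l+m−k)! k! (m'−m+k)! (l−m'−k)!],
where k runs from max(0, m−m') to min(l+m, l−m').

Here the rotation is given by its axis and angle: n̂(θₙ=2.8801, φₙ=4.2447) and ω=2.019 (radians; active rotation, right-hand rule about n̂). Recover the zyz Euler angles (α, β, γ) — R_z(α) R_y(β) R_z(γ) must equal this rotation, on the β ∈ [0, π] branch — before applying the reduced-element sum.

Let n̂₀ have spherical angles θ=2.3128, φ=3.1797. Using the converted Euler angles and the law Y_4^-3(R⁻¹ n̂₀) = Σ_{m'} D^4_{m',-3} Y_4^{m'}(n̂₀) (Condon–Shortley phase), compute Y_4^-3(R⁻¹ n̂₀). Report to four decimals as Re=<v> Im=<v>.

Axis–angle → zyz. n̂ = (sinθₙcosφₙ, sinθₙsinφₙ, cosθₙ) = (-0.116548, -0.230761, -0.966005), ω = 2.0190.
R = I cosω + sinω [n̂]ₓ + (1−cosω) n̂n̂ᵀ gives
  R = [-0.413877, +0.909140, -0.046592; -0.832040, -0.357021, +0.424553; +0.369343, +0.214479, +0.904204]
β = atan2(√(R₁₃²+R₂₃²), R₃₃) = 0.441285; α = atan2(R₂₃, R₁₃) mod 2π = 1.680103; γ = atan2(R₃₂, −R₃₁) mod 2π = 2.615481
Need the full column D^4_{m',-3} for m'=−4..4 at α=1.6801, β=0.4413, γ=2.6155.
cos(β/2)=0.975757, sin(β/2)=0.218857
d^4_{-4,-3}: single k=1 term ⇒ +0.521310;  D = -0.217173+0.473920i
d^4_{-3,-3}: k∈[0..1] ⇒ +0.821738 -0.289379 = +0.532359;  D = +0.505270+0.167656i
d^4_{-2,-3}: k∈[0..1] ⇒ -0.689629 +0.104081 = -0.585548;  D = -0.122680+0.572552i
d^4_{-1,-3}: k∈[0..1] ⇒ +0.328125 -0.027512 = +0.300613;  D = -0.299058-0.030541i
d^4_{0,-3}: k∈[0..1] ⇒ -0.109711 +0.005519 = -0.104192;  D = -0.000785-0.104189i
d^4_{1,-3}: k∈[0..1] ⇒ +0.027512 -0.000830 = +0.026682;  D = +0.026500-0.003111i
d^4_{2,-3}: k∈[0..1] ⇒ -0.005236 +0.000088 = -0.005148;  D = +0.001154+0.005017i
d^4_{3,-3}: k∈[0..1] ⇒ +0.000732 -0.000005 = +0.000727;  D = -0.000687+0.000239i
d^4_{4,-3}: single k=0 term ⇒ -0.000066;  D = -0.000029-0.000060i
Y_4^{m'}(θ=2.3128,φ=3.1797) and Σ D·Y over m':
  (-0.2172+0.4739i)·(+0.1291-0.0198i)  (+0.5053+0.1677i)·(+0.3366-0.0386i)  (-0.1227+0.5726i)·(+0.3981-0.0304i)  (-0.2991-0.0305i)·(+0.0463-0.0018i)  (-0.0008-0.1042i)·(-0.3598+0.0000i)  (+0.0265-0.0031i)·(-0.0463-0.0018i)  (+0.0012+0.0050i)·(+0.3981+0.0304i)  (-0.0007+0.0002i)·(-0.3366-0.0386i)  (-0.0000-0.0001i)·(+0.1291+0.0198i)
Y_4^-3(R⁻¹ n̂) = +0.112147+0.372731i

Re=0.1121 Im=0.3727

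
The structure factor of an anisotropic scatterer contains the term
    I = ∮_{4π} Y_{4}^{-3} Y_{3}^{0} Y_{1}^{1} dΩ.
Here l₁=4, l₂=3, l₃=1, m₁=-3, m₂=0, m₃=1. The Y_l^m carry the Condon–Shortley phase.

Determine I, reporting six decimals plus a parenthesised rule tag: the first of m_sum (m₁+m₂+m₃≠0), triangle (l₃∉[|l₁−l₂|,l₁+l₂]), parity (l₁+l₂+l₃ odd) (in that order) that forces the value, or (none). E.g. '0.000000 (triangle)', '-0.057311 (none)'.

-3 + 0 + 1 = -2 ≠ 0: azimuthal integral kills it; I = 0

0.000000 (m_sum)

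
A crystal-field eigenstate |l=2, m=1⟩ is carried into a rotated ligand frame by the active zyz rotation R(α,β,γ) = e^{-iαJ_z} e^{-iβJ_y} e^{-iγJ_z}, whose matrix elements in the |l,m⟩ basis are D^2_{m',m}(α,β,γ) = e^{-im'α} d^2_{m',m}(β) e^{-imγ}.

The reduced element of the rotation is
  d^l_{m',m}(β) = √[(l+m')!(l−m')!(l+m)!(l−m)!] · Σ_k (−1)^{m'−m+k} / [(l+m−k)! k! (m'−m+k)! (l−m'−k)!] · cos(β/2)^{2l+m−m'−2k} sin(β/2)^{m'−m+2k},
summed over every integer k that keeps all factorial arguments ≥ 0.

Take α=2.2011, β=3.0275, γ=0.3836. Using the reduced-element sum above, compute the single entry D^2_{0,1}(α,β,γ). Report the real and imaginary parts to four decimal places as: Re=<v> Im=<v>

Re=-0.1285 Im=0.0518

Split into d^2_{0,1}(β=3.0275) × two z-phases.
Half-angle: c=0.057015, s=0.998373. N=√(2·2·6·1)=4.898979
Admissible k: 1..2 (factorial args all ≥0)
  k=1: (−1)^0·4.8990/(2)·0.0570^3·0.9984^1 = +0.000453
  k=2: (−1)^1·4.8990/(2)·0.0570^1·0.9984^3 = -0.138978
d^2_{0,1}(3.0275) = +0.000453 -0.138978 = -0.138525
D = (+1.000000+0.000000i)·(-0.138525)·(+0.927323-0.374261i) = -0.128457+0.051845i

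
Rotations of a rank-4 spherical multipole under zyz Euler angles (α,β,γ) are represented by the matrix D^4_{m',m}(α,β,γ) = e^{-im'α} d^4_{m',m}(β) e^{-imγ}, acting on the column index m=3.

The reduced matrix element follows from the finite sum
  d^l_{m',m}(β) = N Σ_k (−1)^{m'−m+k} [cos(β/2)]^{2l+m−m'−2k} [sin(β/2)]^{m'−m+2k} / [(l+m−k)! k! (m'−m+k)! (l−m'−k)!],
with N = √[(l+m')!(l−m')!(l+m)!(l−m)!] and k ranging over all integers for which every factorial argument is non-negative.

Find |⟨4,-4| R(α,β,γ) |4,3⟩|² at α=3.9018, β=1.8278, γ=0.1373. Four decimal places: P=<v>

Split into d^4_{-4,3}(β=1.8278) × two z-phases.
c=cos(1.827800/2)=0.610662, s=sin(1.827800/2)=0.791891; N=√[1·40320·5040·1]=14255.272709
The bounds max(0,m−m')=7 and min(l+m,l−m')=7 give 1 term
  k=7: (−1)^0·14255.2727/(5040)·0.6107^1·0.7919^7 = +0.337291
d^4_{-4,3}(1.8278) = +0.337291
|D^4_{-4,3}|² = |d^4_{-4,3}(β)|² = (+0.337291)² = 0.113765 (the z-rotation phases have unit modulus)

P=0.1138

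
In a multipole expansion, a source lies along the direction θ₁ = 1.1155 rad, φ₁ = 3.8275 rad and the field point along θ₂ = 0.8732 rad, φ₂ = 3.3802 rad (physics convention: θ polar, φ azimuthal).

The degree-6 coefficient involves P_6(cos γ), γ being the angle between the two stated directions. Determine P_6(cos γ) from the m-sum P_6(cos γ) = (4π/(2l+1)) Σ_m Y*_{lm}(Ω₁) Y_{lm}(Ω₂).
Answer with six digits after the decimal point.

Addition theorem: P_6(cos γ) = (4π/13) Σ_m Y*_{lm}(Ω₁) Y_{lm}(Ω₂), m = −6…6:
  [-6]  conj(Y_{6,-6})(Ω₁) = (-0.142524, -0.209699) ; Y_{6,-6}(Ω₂) = (0.013577, -0.096939) ; Δ = (-0.022263, 0.010969)
  [-5]  conj(Y_{6,-5})(Ω₁) = (0.412323, 0.122120) ; Y_{6,-5}(Ω₂) = (-0.104830, 0.264177) ; Δ = (-0.075485, 0.096124)
  [-4]  conj(Y_{6,-4})(Ω₁) = (-0.241176, 0.101389) ; Y_{6,-4}(Ω₂) = (0.251813, -0.355449) ; Δ = (-0.024693, 0.111257)
  [-3]  conj(Y_{6,-3})(Ω₁) = (-0.084769, 0.160109) ; Y_{6,-3}(Ω₂) = (-0.218749, 0.190247) ; Δ = (-0.011917, -0.051151)
  [-2]  conj(Y_{6,-2})(Ω₁) = (-0.064742, -0.321063) ; Y_{6,-2}(Ω₂) = (-0.137380, 0.071036) ; Δ = (0.031701, 0.039509)
  [-1]  conj(Y_{6,-1})(Ω₁) = (-0.054516, -0.044620) ; Y_{6,-1}(Ω₂) = (0.346900, -0.084380) ; Δ = (-0.022677, -0.010879)
  [+0]  conj(Y_{6,0})(Ω₁) = (0.330277, -0.000000) ; Y_{6,0}(Ω₂) = (0.058582, 0.000000) ; Δ = (0.019348, 0.000000)
  [+1]  conj(Y_{6,1})(Ω₁) = (0.054516, -0.044620) ; Y_{6,1}(Ω₂) = (-0.346900, -0.084380) ; Δ = (-0.022677, 0.010879)
  [+2]  conj(Y_{6,2})(Ω₁) = (-0.064742, 0.321063) ; Y_{6,2}(Ω₂) = (-0.137380, -0.071036) ; Δ = (0.031701, -0.039509)
  [+3]  conj(Y_{6,3})(Ω₁) = (0.084769, 0.160109) ; Y_{6,3}(Ω₂) = (0.218749, 0.190247) ; Δ = (-0.011917, 0.051151)
  [+4]  conj(Y_{6,4})(Ω₁) = (-0.241176, -0.101389) ; Y_{6,4}(Ω₂) = (0.251813, 0.355449) ; Δ = (-0.024693, -0.111257)
  [+5]  conj(Y_{6,5})(Ω₁) = (-0.412323, 0.122120) ; Y_{6,5}(Ω₂) = (0.104830, 0.264177) ; Δ = (-0.075485, -0.096124)
  [+6]  conj(Y_{6,6})(Ω₁) = (-0.142524, 0.209699) ; Y_{6,6}(Ω₂) = (0.013577, 0.096939) ; Δ = (-0.022263, -0.010969)
Total Σ_m = (-0.231318, -0.000000). Multiply by 0.966644: (-0.223602, -0.000000). P_6(cos γ) = -0.223602

-0.223602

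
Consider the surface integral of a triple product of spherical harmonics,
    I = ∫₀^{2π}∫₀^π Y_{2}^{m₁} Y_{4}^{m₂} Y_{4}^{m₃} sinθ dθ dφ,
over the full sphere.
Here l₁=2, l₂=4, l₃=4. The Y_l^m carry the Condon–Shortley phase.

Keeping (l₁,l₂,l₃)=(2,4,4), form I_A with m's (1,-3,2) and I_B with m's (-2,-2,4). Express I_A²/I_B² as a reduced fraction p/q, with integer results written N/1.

25/8

Same 2,4,4: normalisation and zero-m 3j drop out of the ratio.
A: Δ: 2! 2! 6! / 11! → 1/13860; sum: t=0:+1/240 t=1:−1/1440 = 1/288; 3j²(2 4 4; 1 -3 2) = Δ·Π!·Σ² = 5/132  (sign +1)
B: Δ: 2! 2! 6! / 11! → 1/13860; sum: t=2:+1/2880 = 1/2880; 3j²(2 4 4; -2 -2 4) = Δ·Π!·Σ² = 2/165  (sign +1)
I_A²/I_B² = (5/132)/(2/165) = 25/8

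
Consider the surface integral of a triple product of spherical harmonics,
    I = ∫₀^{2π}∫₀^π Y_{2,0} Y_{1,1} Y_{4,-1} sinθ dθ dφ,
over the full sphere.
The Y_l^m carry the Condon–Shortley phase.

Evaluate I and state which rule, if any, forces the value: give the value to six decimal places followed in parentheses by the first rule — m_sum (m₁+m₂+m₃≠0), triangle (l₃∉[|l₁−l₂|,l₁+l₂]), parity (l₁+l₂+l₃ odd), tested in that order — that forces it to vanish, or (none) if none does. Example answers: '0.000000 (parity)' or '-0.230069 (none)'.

0.000000 (triangle)

l₃=4 ∉ [1,3] — triangle fails ⇒ I = 0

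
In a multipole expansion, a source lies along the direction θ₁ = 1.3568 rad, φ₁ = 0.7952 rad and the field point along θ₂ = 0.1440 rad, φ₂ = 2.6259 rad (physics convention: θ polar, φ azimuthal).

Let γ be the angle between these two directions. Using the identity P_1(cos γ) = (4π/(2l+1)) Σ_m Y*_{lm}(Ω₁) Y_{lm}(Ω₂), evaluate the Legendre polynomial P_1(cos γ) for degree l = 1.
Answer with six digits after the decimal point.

0.174132

Summing Y*_{l m}(θ₁,φ₁)·Y_{l m}(θ₂,φ₂) over m ∈ [−1, 1]; prefactor 4π/(2·1+1) = 4.188790:
  m=-1: (+0.236377+0.241057i) × (-0.043132-0.024449i) = -0.004302-0.016176i  (running Σ = -0.004302-0.016176i)
  m=0: (+0.103763-0.000000i) × (+0.483545+0.000000i) = +0.050174+0.000000i  (running Σ = +0.045872-0.016176i)
  m=1: (-0.236377+0.241057i) × (+0.043132-0.024449i) = -0.004302+0.016176i  (running Σ = +0.041571+0.000000i)
Accumulated sum +0.041571+0.000000i; after 4π/(2l+1) scaling, +0.174132+0.000000i ⇒ P_1 = 0.174132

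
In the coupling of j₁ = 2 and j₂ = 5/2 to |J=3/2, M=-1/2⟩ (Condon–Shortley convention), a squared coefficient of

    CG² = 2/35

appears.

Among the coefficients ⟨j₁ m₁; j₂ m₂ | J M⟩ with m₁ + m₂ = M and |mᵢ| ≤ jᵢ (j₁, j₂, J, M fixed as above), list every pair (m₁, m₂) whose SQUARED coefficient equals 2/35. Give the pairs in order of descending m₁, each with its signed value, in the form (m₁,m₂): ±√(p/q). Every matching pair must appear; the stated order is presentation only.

Admissible pairs with m₁+m₂ = M = -1/2: (-2,3/2), (-1,1/2), (0,-1/2), (1,-3/2), (2,-5/2)
  (m₁,m₂)=(2,-5/2): CG² = 8/21, CG = +√(8/21)
  (m₁,m₂)=(1,-3/2): CG² = 2/105, CG = −√(2/105)
  (m₁,m₂)=(0,-1/2): CG² = 2/35, CG = −√(2/35)   ← matches the target
  (m₁,m₂)=(-1,1/2): CG² = 5/21, CG = +√(5/21)
  (m₁,m₂)=(-2,3/2): CG² = 32/105, CG = −√(32/105)
Pairs with CG² = 2/35: (0,-1/2): −√(2/35)

(0,-1/2): −√(2/35)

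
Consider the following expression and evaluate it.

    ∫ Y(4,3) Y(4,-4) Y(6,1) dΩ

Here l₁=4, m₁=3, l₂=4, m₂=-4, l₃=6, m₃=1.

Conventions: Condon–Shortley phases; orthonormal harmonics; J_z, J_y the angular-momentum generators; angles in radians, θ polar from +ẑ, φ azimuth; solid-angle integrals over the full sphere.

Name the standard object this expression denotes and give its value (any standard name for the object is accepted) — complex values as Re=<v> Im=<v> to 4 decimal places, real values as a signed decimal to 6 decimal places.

Gaunt coefficient, +0.065188

This is a Gaunt coefficient — the integral of a triple product of spherical harmonics over the sphere.
Rules hold: Σm=0, L=14 even, 0≤6≤8.
N = 9·9·13 = 1053
Δ = 2!·6!·6!/15! = 1/1261260
Racah Σ t=0..2: t=0:+1/4608 t=1:−1/1296 t=2:+1/4608 = -7/20736
⇒ 3j(4 4 6; 0 0 0)² = 20/1287, sgn -1
Racah Σ t=0..0: t=0:+1/172800 = 1/172800
⇒ 3j(4 4 6; 3 -4 1)² = 7/2145, sgn -1
4πI² = N·(3j₀)²·(3jₘ)² = 84/1573
I = +1·√(0.0534011/4π) = 0.06518840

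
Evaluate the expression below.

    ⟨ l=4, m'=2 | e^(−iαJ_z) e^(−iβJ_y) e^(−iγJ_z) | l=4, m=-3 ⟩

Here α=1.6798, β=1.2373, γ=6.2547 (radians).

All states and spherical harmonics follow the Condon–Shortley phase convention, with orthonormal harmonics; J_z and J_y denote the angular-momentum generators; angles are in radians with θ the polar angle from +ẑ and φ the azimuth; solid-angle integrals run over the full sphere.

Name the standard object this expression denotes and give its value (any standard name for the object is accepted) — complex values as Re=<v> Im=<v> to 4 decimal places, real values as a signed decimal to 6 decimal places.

This is a Wigner D-matrix element — the rotation-matrix element ⟨l m'| R(α,β,γ) |l m⟩ in the angular-momentum basis.
First d^4_{2,-3}(β=1.2373), then the phase factors e^{-i(2)α} and e^{-i(-3)γ}:
With c≡cos(β/2)=0.814662 and s≡sin(β/2)=0.579936, N=[720·2·1·5040]^{1/2}=2693.993318
Admissible k: 0..1 (factorial args all ≥0)
  k=0: (−1)^5·2693.9933/(240)·0.8147^3·0.5799^5 = -0.398123
  k=1: (−1)^6·2693.9933/(720)·0.8147^1·0.5799^7 = +0.067251
d^4_{2,-3}(1.2373) = -0.398123 +0.067251 = -0.330872
D = (-0.976330+0.216285i)·(-0.330872)·(+0.996351-0.085352i) = +0.315754-0.098874i

Wigner D-matrix element, Re=0.3158 Im=-0.0989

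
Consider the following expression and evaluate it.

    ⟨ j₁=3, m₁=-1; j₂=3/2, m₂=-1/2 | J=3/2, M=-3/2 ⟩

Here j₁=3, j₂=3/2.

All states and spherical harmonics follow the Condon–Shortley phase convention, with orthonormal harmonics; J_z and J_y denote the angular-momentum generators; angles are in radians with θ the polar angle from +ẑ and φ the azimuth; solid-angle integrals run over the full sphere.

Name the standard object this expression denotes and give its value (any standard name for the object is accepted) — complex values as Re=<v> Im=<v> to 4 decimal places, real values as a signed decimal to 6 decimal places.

Clebsch–Gordan coefficient, −√(4/35) ≈ -0.338062

This is a Clebsch–Gordan (vector-coupling) coefficient.
j₁+j₂−J=3  J+j₁−j₂=3  J−j₁+j₂=0  j₁+j₂+J+1=7
(j₁±m₁, j₂±m₂, J±M) = (2,4,1,2,0,3)
P² = 576/35
sum k=1..1:
  [1] −1/12 = -1/12
S = -1/12
C² = P²·S² = 4/35 ; C = -0.338062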